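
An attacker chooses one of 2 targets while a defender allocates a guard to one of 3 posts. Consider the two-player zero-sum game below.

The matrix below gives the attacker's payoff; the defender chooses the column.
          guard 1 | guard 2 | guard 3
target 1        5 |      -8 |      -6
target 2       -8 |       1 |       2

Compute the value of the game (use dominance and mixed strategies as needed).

Column guard 3 is strictly dominated by guard 2 for the defender (it gives the attacker more in every row).
The remaining 2×2 game on (target 1, target 2) × (guard 1, guard 2) has no saddle point. Let the attacker play target 1 with probability p; indifference gives 5p − 8(1−p) = −8p + (1−p), so p = 9/22.
Similarly the defender's optimal q on guard 1 is 9/22, and the value is 5·(9/22) + (-8)·(13/22) = -59/22.

-59/22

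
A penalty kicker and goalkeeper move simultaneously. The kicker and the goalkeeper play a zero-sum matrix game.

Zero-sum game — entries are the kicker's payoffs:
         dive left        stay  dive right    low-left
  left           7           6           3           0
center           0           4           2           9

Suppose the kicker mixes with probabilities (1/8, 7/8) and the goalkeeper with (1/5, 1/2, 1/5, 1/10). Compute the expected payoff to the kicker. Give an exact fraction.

281/80

Against (1/5, 1/2, 1/5, 1/10), each row's expected payoff is left: 5; center: 33/10.
Taking the (1/8, 7/8)-weighted average: (1/8)·(5) + (7/8)·(33/10) = 281/80.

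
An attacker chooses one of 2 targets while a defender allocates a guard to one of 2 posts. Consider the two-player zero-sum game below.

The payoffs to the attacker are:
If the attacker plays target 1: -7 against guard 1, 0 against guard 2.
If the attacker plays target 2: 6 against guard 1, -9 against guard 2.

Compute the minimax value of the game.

Row minima are -7 and -9, so the attacker's maximin is -7; column maxima are 6 and 0, so the defender's minimax is 0. These differ, so the equilibrium is in mixed strategies.
Let the attacker play target 1 with probability p. The defender is indifferent when −7p + 6(1−p) = −9(1−p), giving p = 15/22.
Let the defender play guard 1 with probability q. The attacker is indifferent when −7q = 6q − 9(1−q), giving q = 9/22.
The value is -7·(9/22) + (0)·(13/22) = -63/22.

-63/22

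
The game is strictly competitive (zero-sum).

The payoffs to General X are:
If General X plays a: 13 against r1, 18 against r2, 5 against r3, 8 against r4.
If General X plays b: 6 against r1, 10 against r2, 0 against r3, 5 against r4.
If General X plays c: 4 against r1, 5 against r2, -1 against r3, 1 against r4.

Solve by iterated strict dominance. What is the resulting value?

Column r1 is strictly dominated by r3 for General Y (5<13, 0<6, -1<4); eliminate r1.
Row b is strictly dominated by row a (18>10, 5>0, 8>5); eliminate b.
Row c is strictly dominated by row a (18>5, 5>-1, 8>1); eliminate c.
Column r2 is strictly dominated by r3 for General Y (5<18); eliminate r2.
Column r4 is strictly dominated by r3 for General Y (5<8); eliminate r4.
Only (a, r3) remains, with payoff 5.

5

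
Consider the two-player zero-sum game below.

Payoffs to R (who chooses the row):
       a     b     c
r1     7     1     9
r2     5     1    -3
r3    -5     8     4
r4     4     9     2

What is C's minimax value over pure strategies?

7

The worst case (largest entry) in each column is a: 7, b: 9, c: 9.
The best (smallest) of these is 7.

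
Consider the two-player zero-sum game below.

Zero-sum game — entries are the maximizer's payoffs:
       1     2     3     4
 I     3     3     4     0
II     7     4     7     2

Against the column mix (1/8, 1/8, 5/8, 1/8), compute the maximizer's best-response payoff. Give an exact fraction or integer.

I: (3)·(1/8) + (3)·(1/8) + (4)·(5/8) + (0)·(1/8) = 13/4.
II: (7)·(1/8) + (4)·(1/8) + (7)·(5/8) + (2)·(1/8) = 6.
The best pure response is II with expected payoff 6.

6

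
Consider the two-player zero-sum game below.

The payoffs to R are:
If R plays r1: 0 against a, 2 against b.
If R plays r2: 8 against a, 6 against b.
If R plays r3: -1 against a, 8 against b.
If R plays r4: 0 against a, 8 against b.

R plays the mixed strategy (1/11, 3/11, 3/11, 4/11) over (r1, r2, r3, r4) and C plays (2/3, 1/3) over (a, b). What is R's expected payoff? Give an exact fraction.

Against (2/3, 1/3), each row's expected payoff is r1: 2/3; r2: 22/3; r3: 2; r4: 8/3.
Taking the (1/11, 3/11, 3/11, 4/11)-weighted average: (1/11)·(2/3) + (3/11)·(22/3) + (3/11)·(2) + (4/11)·(8/3) = 118/33.

118/33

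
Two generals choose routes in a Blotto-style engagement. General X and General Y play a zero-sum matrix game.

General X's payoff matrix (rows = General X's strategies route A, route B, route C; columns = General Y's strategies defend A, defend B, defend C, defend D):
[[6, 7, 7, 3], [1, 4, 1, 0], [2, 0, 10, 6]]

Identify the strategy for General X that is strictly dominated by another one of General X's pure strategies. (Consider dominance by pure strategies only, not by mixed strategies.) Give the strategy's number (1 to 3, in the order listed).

2

Compare route B with route A: 6 > 1, 7 > 4, 7 > 1, 3 > 0.
So route A strictly dominates route B for General X; route B is strictly dominated.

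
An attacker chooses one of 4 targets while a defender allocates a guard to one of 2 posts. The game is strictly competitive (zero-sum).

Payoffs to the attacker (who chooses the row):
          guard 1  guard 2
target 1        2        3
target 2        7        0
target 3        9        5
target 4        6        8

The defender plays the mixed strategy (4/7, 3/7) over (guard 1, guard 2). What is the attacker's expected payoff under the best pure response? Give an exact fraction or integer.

51/7

target 1: (2)·(4/7) + (3)·(3/7) = 17/7.
target 2: (7)·(4/7) + (0)·(3/7) = 4.
target 3: (9)·(4/7) + (5)·(3/7) = 51/7.
target 4: (6)·(4/7) + (8)·(3/7) = 48/7.
The best pure response is target 3 with expected payoff 51/7.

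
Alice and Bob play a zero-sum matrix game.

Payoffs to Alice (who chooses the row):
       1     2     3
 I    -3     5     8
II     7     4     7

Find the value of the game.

Column 3 is strictly dominated by 2 for Bob (it gives Alice more in every row).
The remaining 2×2 game on (I, II) × (1, 2) has no saddle point. Let Alice play I with probability p; indifference gives −3p + 7(1−p) = 5p + 4(1−p), so p = 3/11.
Similarly Bob's optimal q on 1 is 1/11, and the value is -3·(1/11) + (5)·(10/11) = 47/11.

47/11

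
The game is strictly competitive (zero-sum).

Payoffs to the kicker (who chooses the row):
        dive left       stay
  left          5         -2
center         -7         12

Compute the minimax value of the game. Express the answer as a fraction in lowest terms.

23/13

Row minima are -2 and -7, so the kicker's maximin is -2; column maxima are 5 and 12, so the goalkeeper's minimax is 5. These differ, so the equilibrium is in mixed strategies.
Let the kicker play left with probability p. The goalkeeper is indifferent when 5p − 7(1−p) = −2p + 12(1−p), giving p = 19/26.
Let the goalkeeper play dive left with probability q. The kicker is indifferent when 5q − 2(1−q) = −7q + 12(1−q), giving q = 7/13.
The value is 5·(7/13) + (-2)·(6/13) = 23/13.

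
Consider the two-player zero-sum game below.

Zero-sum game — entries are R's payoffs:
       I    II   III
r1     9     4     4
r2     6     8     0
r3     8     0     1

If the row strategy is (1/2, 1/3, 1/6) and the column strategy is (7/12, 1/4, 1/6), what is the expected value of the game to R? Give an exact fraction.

Against (7/12, 1/4, 1/6), each row's expected payoff is r1: 83/12; r2: 11/2; r3: 29/6.
Taking the (1/2, 1/3, 1/6)-weighted average: (1/2)·(83/12) + (1/3)·(11/2) + (1/6)·(29/6) = 439/72.

439/72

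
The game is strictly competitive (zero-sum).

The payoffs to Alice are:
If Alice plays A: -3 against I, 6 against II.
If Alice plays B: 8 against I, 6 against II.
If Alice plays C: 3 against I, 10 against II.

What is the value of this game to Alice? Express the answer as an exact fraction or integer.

Row A is strictly dominated by row C, so Alice never plays it.
The remaining 2×2 game on (B, C) × (I, II) has no saddle point. Let Alice play B with probability p; indifference gives 8p + 3(1−p) = 6p + 10(1−p), so p = 7/9.
Similarly Bob's optimal q on I is 4/9, and the value is 8·(4/9) + (6)·(5/9) = 62/9.

62/9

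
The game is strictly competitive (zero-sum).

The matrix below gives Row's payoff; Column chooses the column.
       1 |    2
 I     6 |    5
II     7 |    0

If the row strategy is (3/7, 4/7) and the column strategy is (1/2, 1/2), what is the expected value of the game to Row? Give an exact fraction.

61/14

Against (1/2, 1/2), each row's expected payoff is I: 11/2; II: 7/2.
Taking the (3/7, 4/7)-weighted average: (3/7)·(11/2) + (4/7)·(7/2) = 61/14.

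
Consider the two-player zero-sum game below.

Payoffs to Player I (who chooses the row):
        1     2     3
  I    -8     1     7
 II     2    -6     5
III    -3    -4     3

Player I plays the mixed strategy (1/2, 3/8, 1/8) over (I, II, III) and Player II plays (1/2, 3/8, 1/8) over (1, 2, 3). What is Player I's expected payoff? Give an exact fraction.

Against (1/2, 3/8, 1/8), each row's expected payoff is I: -11/4; II: -5/8; III: -21/8.
Taking the (1/2, 3/8, 1/8)-weighted average: (1/2)·(-11/4) + (3/8)·(-5/8) + (1/8)·(-21/8) = -31/16.

-31/16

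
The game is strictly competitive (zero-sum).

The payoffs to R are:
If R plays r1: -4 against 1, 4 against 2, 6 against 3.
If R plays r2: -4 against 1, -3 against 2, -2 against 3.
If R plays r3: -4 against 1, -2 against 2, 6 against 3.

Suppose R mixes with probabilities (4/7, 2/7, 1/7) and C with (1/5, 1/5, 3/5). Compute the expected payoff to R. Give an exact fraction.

58/35

Against (1/5, 1/5, 3/5), each row's expected payoff is r1: 18/5; r2: -13/5; r3: 12/5.
Taking the (4/7, 2/7, 1/7)-weighted average: (4/7)·(18/5) + (2/7)·(-13/5) + (1/7)·(12/5) = 58/35.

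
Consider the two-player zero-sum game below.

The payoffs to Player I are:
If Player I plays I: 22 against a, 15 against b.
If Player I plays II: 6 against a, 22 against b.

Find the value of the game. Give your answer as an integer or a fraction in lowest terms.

394/23

Row minima are 15 and 6, so Player I's maximin is 15; column maxima are 22 and 22, so Player II's minimax is 22. These differ, so the equilibrium is in mixed strategies.
Let Player I play I with probability p. Player II is indifferent when 22p + 6(1−p) = 15p + 22(1−p), giving p = 16/23.
Let Player II play a with probability q. Player I is indifferent when 22q + 15(1−q) = 6q + 22(1−q), giving q = 7/23.
The value is 22·(7/23) + (15)·(16/23) = 394/23.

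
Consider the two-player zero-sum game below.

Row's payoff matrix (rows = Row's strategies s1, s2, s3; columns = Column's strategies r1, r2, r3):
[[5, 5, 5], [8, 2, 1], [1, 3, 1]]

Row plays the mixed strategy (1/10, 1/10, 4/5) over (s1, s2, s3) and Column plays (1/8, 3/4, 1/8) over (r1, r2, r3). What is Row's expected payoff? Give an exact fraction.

Against (1/8, 3/4, 1/8), each row's expected payoff is s1: 5; s2: 21/8; s3: 5/2.
Taking the (1/10, 1/10, 4/5)-weighted average: (1/10)·(5) + (1/10)·(21/8) + (4/5)·(5/2) = 221/80.

221/80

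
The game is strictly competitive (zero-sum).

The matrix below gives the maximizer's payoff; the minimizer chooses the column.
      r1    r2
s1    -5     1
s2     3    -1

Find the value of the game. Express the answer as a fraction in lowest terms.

Row minima are -5 and -1, so the maximizer's maximin is -1; column maxima are 3 and 1, so the minimizer's minimax is 1. These differ, so the equilibrium is in mixed strategies.
Let the maximizer play s1 with probability p. The minimizer is indifferent when −5p + 3(1−p) = p − (1−p), giving p = 2/5.
Let the minimizer play r1 with probability q. The maximizer is indifferent when −5q + (1−q) = 3q − (1−q), giving q = 1/5.
The value is -5·(1/5) + (1)·(4/5) = -1/5.

-1/5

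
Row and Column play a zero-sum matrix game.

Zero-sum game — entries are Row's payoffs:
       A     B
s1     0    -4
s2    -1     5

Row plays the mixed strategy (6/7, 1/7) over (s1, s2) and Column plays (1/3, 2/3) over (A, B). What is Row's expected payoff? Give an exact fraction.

-13/7

Against (1/3, 2/3), each row's expected payoff is s1: -8/3; s2: 3.
Taking the (6/7, 1/7)-weighted average: (6/7)·(-8/3) + (1/7)·(3) = -13/7.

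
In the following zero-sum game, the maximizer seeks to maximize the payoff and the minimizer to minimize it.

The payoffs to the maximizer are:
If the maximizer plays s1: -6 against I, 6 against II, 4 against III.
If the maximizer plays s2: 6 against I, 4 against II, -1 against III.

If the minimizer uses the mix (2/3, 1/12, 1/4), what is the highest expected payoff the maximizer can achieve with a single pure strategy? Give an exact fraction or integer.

49/12

s1: (-6)·(2/3) + (6)·(1/12) + (4)·(1/4) = -5/2.
s2: (6)·(2/3) + (4)·(1/12) + (-1)·(1/4) = 49/12.
The best pure response is s2 with expected payoff 49/12.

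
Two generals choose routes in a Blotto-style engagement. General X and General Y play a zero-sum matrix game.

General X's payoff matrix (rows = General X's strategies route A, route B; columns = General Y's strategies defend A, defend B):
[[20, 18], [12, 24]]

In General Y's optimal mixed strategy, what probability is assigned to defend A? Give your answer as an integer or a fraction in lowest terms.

3/7

Row minima are 18 and 12, so General X's maximin is 18; column maxima are 20 and 24, so General Y's minimax is 20. These differ, so the equilibrium is in mixed strategies.
Let General Y play defend A with probability q. General X is indifferent when 20q + 18(1−q) = 12q + 24(1−q), giving q = 3/7.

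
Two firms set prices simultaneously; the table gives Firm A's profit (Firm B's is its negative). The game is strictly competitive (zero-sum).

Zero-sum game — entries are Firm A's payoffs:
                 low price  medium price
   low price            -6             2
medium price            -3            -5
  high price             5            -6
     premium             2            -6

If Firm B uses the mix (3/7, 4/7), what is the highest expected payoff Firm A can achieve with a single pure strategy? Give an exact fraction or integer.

-9/7

low price: (-6)·(3/7) + (2)·(4/7) = -10/7.
medium price: (-3)·(3/7) + (-5)·(4/7) = -29/7.
high price: (5)·(3/7) + (-6)·(4/7) = -9/7.
premium: (2)·(3/7) + (-6)·(4/7) = -18/7.
The best pure response is high price with expected payoff -9/7.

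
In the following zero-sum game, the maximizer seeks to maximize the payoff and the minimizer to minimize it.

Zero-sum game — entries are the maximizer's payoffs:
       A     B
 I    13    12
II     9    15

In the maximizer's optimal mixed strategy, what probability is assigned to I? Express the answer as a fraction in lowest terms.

6/7

Row minima are 12 and 9, so the maximizer's maximin is 12; column maxima are 13 and 15, so the minimizer's minimax is 13. These differ, so the equilibrium is in mixed strategies.
Let the maximizer play I with probability p. The minimizer is indifferent when 13p + 9(1−p) = 12p + 15(1−p), giving p = 6/7.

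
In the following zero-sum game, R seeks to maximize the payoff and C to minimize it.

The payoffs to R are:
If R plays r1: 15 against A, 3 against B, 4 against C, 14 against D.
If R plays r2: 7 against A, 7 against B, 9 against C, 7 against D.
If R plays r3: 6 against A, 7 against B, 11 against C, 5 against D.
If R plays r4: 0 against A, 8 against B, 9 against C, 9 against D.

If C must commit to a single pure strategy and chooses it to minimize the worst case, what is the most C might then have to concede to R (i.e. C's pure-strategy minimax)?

The worst case (largest entry) in each column is A: 15, B: 8, C: 11, D: 14.
The best (smallest) of these is 8.

8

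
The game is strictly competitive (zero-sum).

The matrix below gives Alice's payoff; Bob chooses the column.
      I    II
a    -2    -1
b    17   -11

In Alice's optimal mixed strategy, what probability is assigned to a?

Row minima are -2 and -11, so Alice's maximin is -2; column maxima are 17 and -1, so Bob's minimax is -1. These differ, so the equilibrium is in mixed strategies.
Let Alice play a with probability p. Bob is indifferent when −2p + 17(1−p) = −p − 11(1−p), giving p = 28/29.

28/29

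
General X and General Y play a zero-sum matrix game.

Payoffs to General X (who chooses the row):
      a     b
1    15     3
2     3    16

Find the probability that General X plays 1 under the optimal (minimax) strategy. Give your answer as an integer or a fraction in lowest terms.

Row minima are 3 and 3, so General X's maximin is 3; column maxima are 15 and 16, so General Y's minimax is 15. These differ, so the equilibrium is in mixed strategies.
Let General X play 1 with probability p. General Y is indifferent when 15p + 3(1−p) = 3p + 16(1−p), giving p = 13/25.

13/25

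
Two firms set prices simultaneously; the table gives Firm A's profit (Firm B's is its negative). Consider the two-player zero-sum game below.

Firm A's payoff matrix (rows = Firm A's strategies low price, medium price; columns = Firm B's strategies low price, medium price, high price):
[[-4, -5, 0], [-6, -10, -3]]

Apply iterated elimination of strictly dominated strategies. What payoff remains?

-5

Column low price is strictly dominated by medium price for Firm B (-5<-4, -10<-6); eliminate low price.
Row medium price is strictly dominated by row low price (-5>-10, 0>-3); eliminate medium price.
Column high price is strictly dominated by medium price for Firm B (-5<0); eliminate high price.
Only (low price, medium price) remains, with payoff -5.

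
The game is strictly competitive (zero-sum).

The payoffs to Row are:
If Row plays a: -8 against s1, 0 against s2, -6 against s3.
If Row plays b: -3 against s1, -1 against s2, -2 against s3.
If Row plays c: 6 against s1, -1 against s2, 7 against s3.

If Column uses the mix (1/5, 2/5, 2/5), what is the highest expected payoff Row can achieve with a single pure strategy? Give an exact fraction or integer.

18/5

a: (-8)·(1/5) + (0)·(2/5) + (-6)·(2/5) = -4.
b: (-3)·(1/5) + (-1)·(2/5) + (-2)·(2/5) = -9/5.
c: (6)·(1/5) + (-1)·(2/5) + (7)·(2/5) = 18/5.
The best pure response is c with expected payoff 18/5.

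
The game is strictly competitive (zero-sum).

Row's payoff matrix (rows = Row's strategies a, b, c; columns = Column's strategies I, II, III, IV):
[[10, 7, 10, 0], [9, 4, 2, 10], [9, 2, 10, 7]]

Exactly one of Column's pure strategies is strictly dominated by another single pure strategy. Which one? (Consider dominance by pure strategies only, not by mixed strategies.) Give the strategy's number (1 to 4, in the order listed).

1

Column prefers columns that give Row less. Compare I with II: 7 < 10, 4 < 9, 2 < 9.
So II strictly dominates I for Column; I is strictly dominated.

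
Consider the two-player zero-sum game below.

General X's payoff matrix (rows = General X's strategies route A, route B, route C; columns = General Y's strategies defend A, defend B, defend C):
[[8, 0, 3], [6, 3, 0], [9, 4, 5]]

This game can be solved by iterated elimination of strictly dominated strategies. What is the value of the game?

Row route A is strictly dominated by row route C (9>8, 4>0, 5>3); eliminate route A.
Column defend A is strictly dominated by defend B for General Y (3<6, 4<9); eliminate defend A.
Row route B is strictly dominated by row route C (4>3, 5>0); eliminate route B.
Column defend C is strictly dominated by defend B for General Y (4<5); eliminate defend C.
Only (route C, defend B) remains, with payoff 4.

4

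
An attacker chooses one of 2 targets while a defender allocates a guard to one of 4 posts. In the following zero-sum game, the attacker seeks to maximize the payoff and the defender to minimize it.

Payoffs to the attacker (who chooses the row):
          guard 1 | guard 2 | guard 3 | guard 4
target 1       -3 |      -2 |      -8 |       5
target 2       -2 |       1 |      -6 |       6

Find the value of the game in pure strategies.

Row minima: -8, -6 → the attacker's maximin is -6.
Column maxima: -2, 1, -6, 6 → the defender's minimax is -6.
They coincide at (target 2, guard 3), so the value is -6.

-6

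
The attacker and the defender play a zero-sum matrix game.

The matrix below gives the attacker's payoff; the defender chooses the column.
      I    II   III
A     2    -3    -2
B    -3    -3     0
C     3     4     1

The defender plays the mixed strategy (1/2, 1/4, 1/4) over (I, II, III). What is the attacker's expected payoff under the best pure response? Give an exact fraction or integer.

11/4

A: (2)·(1/2) + (-3)·(1/4) + (-2)·(1/4) = -1/4.
B: (-3)·(1/2) + (-3)·(1/4) + (0)·(1/4) = -9/4.
C: (3)·(1/2) + (4)·(1/4) + (1)·(1/4) = 11/4.
The best pure response is C with expected payoff 11/4.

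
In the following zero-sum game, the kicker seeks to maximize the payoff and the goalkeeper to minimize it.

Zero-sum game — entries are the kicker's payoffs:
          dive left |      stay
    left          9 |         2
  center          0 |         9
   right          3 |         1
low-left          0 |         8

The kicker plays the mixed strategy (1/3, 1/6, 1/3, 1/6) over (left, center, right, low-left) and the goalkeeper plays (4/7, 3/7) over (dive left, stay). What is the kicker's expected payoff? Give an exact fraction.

55/14

Against (4/7, 3/7), each row's expected payoff is left: 6; center: 27/7; right: 15/7; low-left: 24/7.
Taking the (1/3, 1/6, 1/3, 1/6)-weighted average: (1/3)·(6) + (1/6)·(27/7) + (1/3)·(15/7) + (1/6)·(24/7) = 55/14.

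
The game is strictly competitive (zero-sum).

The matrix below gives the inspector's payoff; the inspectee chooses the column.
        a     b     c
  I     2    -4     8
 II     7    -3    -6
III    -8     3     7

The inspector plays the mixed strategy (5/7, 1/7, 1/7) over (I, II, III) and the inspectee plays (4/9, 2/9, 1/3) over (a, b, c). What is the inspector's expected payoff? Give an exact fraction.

Against (4/9, 2/9, 1/3), each row's expected payoff is I: 8/3; II: 4/9; III: -5/9.
Taking the (5/7, 1/7, 1/7)-weighted average: (5/7)·(8/3) + (1/7)·(4/9) + (1/7)·(-5/9) = 17/9.

17/9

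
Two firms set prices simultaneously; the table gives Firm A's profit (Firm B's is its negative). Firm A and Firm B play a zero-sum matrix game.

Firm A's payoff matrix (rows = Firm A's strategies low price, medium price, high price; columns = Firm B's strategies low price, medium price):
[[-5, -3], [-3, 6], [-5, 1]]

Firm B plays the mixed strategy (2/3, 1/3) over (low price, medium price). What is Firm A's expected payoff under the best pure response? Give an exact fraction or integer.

low price: (-5)·(2/3) + (-3)·(1/3) = -13/3.
medium price: (-3)·(2/3) + (6)·(1/3) = 0.
high price: (-5)·(2/3) + (1)·(1/3) = -3.
The best pure response is medium price with expected payoff 0.

0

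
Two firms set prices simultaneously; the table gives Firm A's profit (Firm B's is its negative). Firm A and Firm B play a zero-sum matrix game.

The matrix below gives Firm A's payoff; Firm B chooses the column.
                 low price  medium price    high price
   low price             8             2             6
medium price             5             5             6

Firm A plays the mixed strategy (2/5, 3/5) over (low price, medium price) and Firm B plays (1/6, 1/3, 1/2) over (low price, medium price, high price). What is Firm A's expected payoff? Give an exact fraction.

Against (1/6, 1/3, 1/2), each row's expected payoff is low price: 5; medium price: 11/2.
Taking the (2/5, 3/5)-weighted average: (2/5)·(5) + (3/5)·(11/2) = 53/10.

53/10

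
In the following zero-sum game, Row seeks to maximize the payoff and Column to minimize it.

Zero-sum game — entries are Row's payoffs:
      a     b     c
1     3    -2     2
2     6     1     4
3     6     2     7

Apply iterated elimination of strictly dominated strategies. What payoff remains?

Row 1 is strictly dominated by row 2 (6>3, 1>-2, 4>2); eliminate 1.
Column c is strictly dominated by b for Column (1<4, 2<7); eliminate c.
Column a is strictly dominated by b for Column (1<6, 2<6); eliminate a.
Row 2 is strictly dominated by row 3 (2>1); eliminate 2.
Only (3, b) remains, with payoff 2.

2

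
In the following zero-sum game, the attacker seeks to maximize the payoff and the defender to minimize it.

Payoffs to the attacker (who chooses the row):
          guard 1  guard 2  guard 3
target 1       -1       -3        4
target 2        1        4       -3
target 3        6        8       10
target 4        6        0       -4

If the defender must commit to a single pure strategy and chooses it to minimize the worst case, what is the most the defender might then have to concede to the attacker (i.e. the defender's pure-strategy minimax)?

The worst case (largest entry) in each column is guard 1: 6, guard 2: 8, guard 3: 10.
The best (smallest) of these is 6.

6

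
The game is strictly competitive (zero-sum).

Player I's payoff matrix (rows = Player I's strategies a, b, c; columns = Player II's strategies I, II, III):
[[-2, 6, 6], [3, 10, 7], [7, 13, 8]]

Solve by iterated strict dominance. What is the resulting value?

Row a is strictly dominated by row b (3>-2, 10>6, 7>6); eliminate a.
Row b is strictly dominated by row c (7>3, 13>10, 8>7); eliminate b.
Column II is strictly dominated by I for Player II (7<13); eliminate II.
Column III is strictly dominated by I for Player II (7<8); eliminate III.
Only (c, I) remains, with payoff 7.

7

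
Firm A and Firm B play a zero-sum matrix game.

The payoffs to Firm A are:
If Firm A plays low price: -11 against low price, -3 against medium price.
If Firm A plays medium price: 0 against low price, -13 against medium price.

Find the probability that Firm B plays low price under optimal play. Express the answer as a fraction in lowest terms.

10/21

Row minima are -11 and -13, so Firm A's maximin is -11; column maxima are 0 and -3, so Firm B's minimax is -3. These differ, so the equilibrium is in mixed strategies.
Let Firm B play low price with probability q. Firm A is indifferent when −11q − 3(1−q) = −13(1−q), giving q = 10/21.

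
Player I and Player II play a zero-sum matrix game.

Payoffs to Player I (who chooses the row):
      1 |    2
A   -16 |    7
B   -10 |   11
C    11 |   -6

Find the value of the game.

61/38

Row A is strictly dominated by row B, so Player I never plays it.
The remaining 2×2 game on (B, C) × (1, 2) has no saddle point. Let Player I play B with probability p; indifference gives −10p + 11(1−p) = 11p − 6(1−p), so p = 17/38.
Similarly Player II's optimal q on 1 is 17/38, and the value is -10·(17/38) + (11)·(21/38) = 61/38.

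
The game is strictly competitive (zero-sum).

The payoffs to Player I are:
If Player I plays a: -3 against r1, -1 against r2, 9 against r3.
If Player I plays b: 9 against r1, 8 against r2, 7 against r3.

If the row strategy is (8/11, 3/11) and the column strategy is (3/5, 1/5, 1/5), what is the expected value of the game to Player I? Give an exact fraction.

Against (3/5, 1/5, 1/5), each row's expected payoff is a: -1/5; b: 42/5.
Taking the (8/11, 3/11)-weighted average: (8/11)·(-1/5) + (3/11)·(42/5) = 118/55.

118/55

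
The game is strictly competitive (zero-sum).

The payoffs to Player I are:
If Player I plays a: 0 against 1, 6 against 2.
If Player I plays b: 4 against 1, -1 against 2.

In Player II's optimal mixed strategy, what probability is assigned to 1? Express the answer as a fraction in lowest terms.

7/11

Row minima are 0 and -1, so Player I's maximin is 0; column maxima are 4 and 6, so Player II's minimax is 4. These differ, so the equilibrium is in mixed strategies.
Let Player II play 1 with probability q. Player I is indifferent when 6(1−q) = 4q − (1−q), giving q = 7/11.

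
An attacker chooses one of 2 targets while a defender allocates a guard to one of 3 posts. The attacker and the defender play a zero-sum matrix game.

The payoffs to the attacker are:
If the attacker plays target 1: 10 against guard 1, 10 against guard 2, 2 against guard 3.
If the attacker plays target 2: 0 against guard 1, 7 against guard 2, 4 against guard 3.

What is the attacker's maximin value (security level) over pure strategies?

2

The worst-case payoff for each row is target 1: 2, target 2: 0.
The best of these is 2.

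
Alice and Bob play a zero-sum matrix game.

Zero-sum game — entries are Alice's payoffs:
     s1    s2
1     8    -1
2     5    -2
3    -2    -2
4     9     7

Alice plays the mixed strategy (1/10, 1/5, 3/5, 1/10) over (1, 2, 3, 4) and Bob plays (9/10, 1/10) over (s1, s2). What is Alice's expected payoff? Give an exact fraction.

5/4

Against (9/10, 1/10), each row's expected payoff is 1: 71/10; 2: 43/10; 3: -2; 4: 44/5.
Taking the (1/10, 1/5, 3/5, 1/10)-weighted average: (1/10)·(71/10) + (1/5)·(43/10) + (3/5)·(-2) + (1/10)·(44/5) = 5/4.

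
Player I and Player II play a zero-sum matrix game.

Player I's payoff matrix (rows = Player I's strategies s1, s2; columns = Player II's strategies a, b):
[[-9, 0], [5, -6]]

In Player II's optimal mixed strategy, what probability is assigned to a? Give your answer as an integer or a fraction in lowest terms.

Row minima are -9 and -6, so Player I's maximin is -6; column maxima are 5 and 0, so Player II's minimax is 0. These differ, so the equilibrium is in mixed strategies.
Let Player II play a with probability q. Player I is indifferent when −9q = 5q − 6(1−q), giving q = 3/10.

3/10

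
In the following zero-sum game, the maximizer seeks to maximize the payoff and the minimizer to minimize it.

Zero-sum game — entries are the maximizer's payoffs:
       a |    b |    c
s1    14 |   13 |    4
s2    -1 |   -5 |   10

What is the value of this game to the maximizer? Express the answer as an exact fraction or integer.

Column a is strictly dominated by b for the minimizer (it gives the maximizer more in every row).
The remaining 2×2 game on (s1, s2) × (b, c) has no saddle point. Let the maximizer play s1 with probability p; indifference gives 13p − 5(1−p) = 4p + 10(1−p), so p = 5/8.
Similarly the minimizer's optimal q on b is 1/4, and the value is 13·(1/4) + (4)·(3/4) = 25/4.

25/4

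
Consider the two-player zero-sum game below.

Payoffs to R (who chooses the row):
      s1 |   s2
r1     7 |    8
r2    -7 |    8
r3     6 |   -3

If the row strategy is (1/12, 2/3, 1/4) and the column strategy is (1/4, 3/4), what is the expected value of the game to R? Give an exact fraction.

79/24

Against (1/4, 3/4), each row's expected payoff is r1: 31/4; r2: 17/4; r3: -3/4.
Taking the (1/12, 2/3, 1/4)-weighted average: (1/12)·(31/4) + (2/3)·(17/4) + (1/4)·(-3/4) = 79/24.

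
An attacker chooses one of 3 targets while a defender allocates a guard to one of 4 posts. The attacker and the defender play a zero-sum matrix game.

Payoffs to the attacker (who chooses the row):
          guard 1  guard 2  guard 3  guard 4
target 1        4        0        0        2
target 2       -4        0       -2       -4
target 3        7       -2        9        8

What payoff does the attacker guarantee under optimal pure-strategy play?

0

Row minima: 0, -4, -2 → the attacker's maximin is 0.
Column maxima: 7, 0, 9, 8 → the defender's minimax is 0.
They coincide at (target 1, guard 2), so the value is 0.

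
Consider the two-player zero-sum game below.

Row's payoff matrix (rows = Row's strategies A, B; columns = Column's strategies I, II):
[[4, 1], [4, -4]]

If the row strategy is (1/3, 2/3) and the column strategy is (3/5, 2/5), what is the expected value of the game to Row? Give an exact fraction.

Against (3/5, 2/5), each row's expected payoff is A: 14/5; B: 4/5.
Taking the (1/3, 2/3)-weighted average: (1/3)·(14/5) + (2/3)·(4/5) = 22/15.

22/15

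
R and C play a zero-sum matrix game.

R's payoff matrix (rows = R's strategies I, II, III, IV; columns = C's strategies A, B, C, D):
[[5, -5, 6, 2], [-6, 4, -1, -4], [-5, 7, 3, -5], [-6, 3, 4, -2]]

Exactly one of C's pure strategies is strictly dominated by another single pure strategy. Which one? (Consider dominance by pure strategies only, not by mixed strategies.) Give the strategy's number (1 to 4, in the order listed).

3

C prefers columns that give R less. Compare C with A: 5 < 6, -6 < -1, -5 < 3, -6 < 4.
So A strictly dominates C for C; C is strictly dominated.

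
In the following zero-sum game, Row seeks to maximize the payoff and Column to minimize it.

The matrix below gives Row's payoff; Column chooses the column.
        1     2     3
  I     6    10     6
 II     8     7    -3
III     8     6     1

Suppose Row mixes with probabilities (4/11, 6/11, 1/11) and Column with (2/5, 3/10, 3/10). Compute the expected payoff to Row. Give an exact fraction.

11/2

Against (2/5, 3/10, 3/10), each row's expected payoff is I: 36/5; II: 22/5; III: 53/10.
Taking the (4/11, 6/11, 1/11)-weighted average: (4/11)·(36/5) + (6/11)·(22/5) + (1/11)·(53/10) = 11/2.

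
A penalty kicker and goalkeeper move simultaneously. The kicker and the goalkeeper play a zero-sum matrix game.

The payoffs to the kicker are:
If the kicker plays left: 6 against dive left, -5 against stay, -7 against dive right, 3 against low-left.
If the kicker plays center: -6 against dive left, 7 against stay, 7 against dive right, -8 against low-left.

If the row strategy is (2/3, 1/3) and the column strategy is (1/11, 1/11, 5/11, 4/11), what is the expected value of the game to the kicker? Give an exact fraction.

Against (1/11, 1/11, 5/11, 4/11), each row's expected payoff is left: -2; center: 4/11.
Taking the (2/3, 1/3)-weighted average: (2/3)·(-2) + (1/3)·(4/11) = -40/33.

-40/33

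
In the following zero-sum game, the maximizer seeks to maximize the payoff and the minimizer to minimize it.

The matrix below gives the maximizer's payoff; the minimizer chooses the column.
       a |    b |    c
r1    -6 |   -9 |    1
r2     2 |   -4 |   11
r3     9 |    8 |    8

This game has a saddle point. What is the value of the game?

Row minima: -9, -4, 8 → the maximizer's maximin is 8.
Column maxima: 9, 8, 11 → the minimizer's minimax is 8.
They coincide at (r3, b), so the value is 8.

8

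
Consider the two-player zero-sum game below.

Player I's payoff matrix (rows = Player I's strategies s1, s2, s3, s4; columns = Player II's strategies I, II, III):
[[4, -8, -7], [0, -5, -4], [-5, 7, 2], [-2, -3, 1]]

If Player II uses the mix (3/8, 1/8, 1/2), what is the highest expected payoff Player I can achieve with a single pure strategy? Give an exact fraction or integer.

s1: (4)·(3/8) + (-8)·(1/8) + (-7)·(1/2) = -3.
s2: (0)·(3/8) + (-5)·(1/8) + (-4)·(1/2) = -21/8.
s3: (-5)·(3/8) + (7)·(1/8) + (2)·(1/2) = 0.
s4: (-2)·(3/8) + (-3)·(1/8) + (1)·(1/2) = -5/8.
The best pure response is s3 with expected payoff 0.

0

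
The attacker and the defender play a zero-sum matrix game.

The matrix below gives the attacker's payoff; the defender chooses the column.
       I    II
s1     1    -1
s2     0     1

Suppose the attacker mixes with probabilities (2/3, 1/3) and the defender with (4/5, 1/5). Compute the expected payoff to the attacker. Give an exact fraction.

Against (4/5, 1/5), each row's expected payoff is s1: 3/5; s2: 1/5.
Taking the (2/3, 1/3)-weighted average: (2/3)·(3/5) + (1/3)·(1/5) = 7/15.

7/15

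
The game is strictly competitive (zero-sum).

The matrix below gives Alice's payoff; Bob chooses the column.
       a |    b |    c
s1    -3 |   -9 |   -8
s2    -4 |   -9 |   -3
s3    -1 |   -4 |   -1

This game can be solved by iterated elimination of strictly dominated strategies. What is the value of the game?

-4

Column a is strictly dominated by b for Bob (-9<-3, -9<-4, -4<-1); eliminate a.
Row s1 is strictly dominated by row s3 (-4>-9, -1>-8); eliminate s1.
Row s2 is strictly dominated by row s3 (-4>-9, -1>-3); eliminate s2.
Column c is strictly dominated by b for Bob (-4<-1); eliminate c.
Only (s3, b) remains, with payoff -4.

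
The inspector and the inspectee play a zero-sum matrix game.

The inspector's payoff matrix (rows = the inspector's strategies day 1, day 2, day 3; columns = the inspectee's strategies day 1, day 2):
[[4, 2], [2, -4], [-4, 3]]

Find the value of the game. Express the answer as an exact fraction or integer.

20/9

Row day 2 is strictly dominated by row day 1, so the inspector never plays it.
The remaining 2×2 game on (day 1, day 3) × (day 1, day 2) has no saddle point. Let the inspector play day 1 with probability p; indifference gives 4p − 4(1−p) = 2p + 3(1−p), so p = 7/9.
Similarly the inspectee's optimal q on day 1 is 1/9, and the value is 4·(1/9) + (2)·(8/9) = 20/9.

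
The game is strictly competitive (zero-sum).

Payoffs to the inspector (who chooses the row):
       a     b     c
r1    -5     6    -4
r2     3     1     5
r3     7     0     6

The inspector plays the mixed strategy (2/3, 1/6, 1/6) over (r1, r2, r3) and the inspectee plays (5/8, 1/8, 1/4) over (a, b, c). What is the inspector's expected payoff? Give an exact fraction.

Against (5/8, 1/8, 1/4), each row's expected payoff is r1: -27/8; r2: 13/4; r3: 47/8.
Taking the (2/3, 1/6, 1/6)-weighted average: (2/3)·(-27/8) + (1/6)·(13/4) + (1/6)·(47/8) = -35/48.

-35/48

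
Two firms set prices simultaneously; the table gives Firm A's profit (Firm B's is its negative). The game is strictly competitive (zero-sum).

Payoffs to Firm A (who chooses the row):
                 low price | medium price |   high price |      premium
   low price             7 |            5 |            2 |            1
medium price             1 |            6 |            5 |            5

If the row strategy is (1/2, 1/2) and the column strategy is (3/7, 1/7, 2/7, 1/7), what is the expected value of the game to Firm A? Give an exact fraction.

55/14

Against (3/7, 1/7, 2/7, 1/7), each row's expected payoff is low price: 31/7; medium price: 24/7.
Taking the (1/2, 1/2)-weighted average: (1/2)·(31/7) + (1/2)·(24/7) = 55/14.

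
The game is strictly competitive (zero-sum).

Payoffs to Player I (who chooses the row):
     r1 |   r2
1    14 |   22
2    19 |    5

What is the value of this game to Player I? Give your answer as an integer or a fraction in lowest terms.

174/11

Row minima are 14 and 5, so Player I's maximin is 14; column maxima are 19 and 22, so Player II's minimax is 19. These differ, so the equilibrium is in mixed strategies.
Let Player I play 1 with probability p. Player II is indifferent when 14p + 19(1−p) = 22p + 5(1−p), giving p = 7/11.
Let Player II play r1 with probability q. Player I is indifferent when 14q + 22(1−q) = 19q + 5(1−q), giving q = 17/22.
The value is 14·(17/22) + (22)·(5/22) = 174/11.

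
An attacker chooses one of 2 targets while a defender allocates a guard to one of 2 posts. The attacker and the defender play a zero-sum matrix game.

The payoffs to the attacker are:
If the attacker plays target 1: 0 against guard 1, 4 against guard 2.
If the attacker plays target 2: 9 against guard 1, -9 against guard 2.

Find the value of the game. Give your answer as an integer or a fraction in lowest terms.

18/11

Row minima are 0 and -9, so the attacker's maximin is 0; column maxima are 9 and 4, so the defender's minimax is 4. These differ, so the equilibrium is in mixed strategies.
Let the attacker play target 1 with probability p. The defender is indifferent when 9(1−p) = 4p − 9(1−p), giving p = 9/11.
Let the defender play guard 1 with probability q. The attacker is indifferent when 4(1−q) = 9q − 9(1−q), giving q = 13/22.
The value is 0·(13/22) + (4)·(9/22) = 18/11.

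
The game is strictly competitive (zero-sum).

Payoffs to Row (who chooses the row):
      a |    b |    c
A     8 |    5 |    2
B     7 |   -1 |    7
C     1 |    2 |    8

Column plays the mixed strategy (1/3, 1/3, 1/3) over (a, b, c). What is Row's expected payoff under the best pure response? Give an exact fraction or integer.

5

A: (8)·(1/3) + (5)·(1/3) + (2)·(1/3) = 5.
B: (7)·(1/3) + (-1)·(1/3) + (7)·(1/3) = 13/3.
C: (1)·(1/3) + (2)·(1/3) + (8)·(1/3) = 11/3.
The best pure response is A with expected payoff 5.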